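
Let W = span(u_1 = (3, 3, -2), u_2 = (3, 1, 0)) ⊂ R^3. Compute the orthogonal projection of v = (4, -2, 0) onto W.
proj_W(v) = (66/19, -8/19, 30/19)

Set up U = [u_1 | ... | u_2] ∈ R^(3×2). The projector onto W = col(U) is P = U (U^T U)^(-1) U^T.
Compute U^T U =
  [22, 12]
  [12, 10],
and U^T v = (6, 10).
Solve U^T U · c = U^T v for the coefficients: c = (-15/19, 37/19). The projection is proj_W(v) = U c.
Check: (v - proj_W(v)) · u_1 = 0  (should be 0).
Check: (v - proj_W(v)) · u_2 = 0  (should be 0).
Result: proj_W(v) = (66/19, -8/19, 30/19).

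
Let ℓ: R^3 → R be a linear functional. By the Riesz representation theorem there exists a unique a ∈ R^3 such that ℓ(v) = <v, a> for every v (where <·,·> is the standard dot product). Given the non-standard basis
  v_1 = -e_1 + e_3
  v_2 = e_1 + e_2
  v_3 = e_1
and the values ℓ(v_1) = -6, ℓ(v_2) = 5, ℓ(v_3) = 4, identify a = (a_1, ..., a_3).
a = (4, 1, -2)

Write a = (a_1, ..., a_3) in the standard basis. For each basis vector v_i, ℓ(v_i) = <v_i, a> is a linear equation in the a_j's. Collect the n equations into a matrix system V a = ℓ, where row i of V is v_i (expressed in the standard basis). Since V is invertible (lower-triangular with 1s on the diagonal, up to permutation), solve by back-substitution:
  V =
[[-1, 0, 1],
 [1, 1, 0],
 [1, 0, 0]]
  V a = (-6, 5, 4)
Solving gives a = (4, 1, -2).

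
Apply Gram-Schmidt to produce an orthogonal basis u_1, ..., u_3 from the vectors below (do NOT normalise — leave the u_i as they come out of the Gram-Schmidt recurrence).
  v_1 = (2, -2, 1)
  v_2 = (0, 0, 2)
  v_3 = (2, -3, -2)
Orthogonal basis:
  u_1 = (2, -2, 1)
  u_2 = (-4/9, 4/9, 16/9)
  u_3 = (-1/2, -1/2, 0)

Apply the Gram-Schmidt recurrence
  u_1 = v_1
  u_i = v_i − Σ_{j<i} ((v_i · u_j) / (u_j · u_j)) · u_j.

Step by step this gives:
  u_1 = (2, -2, 1)
  u_2 = (-4/9, 4/9, 16/9)
  u_3 = (-1/2, -1/2, 0)

Orthogonality check:
  u_2 · u_1 = 0 (should be 0)
  u_3 · u_1 = 0 (should be 0)
  u_3 · u_2 = 0 (should be 0)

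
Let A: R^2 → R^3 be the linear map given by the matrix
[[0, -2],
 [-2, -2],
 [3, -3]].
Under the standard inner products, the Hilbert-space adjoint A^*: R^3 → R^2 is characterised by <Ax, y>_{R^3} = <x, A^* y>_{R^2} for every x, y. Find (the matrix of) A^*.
A^* = A^T =
[[0, -2, 3],
 [-2, -2, -3]]

For real matrices with standard dot products, the defining identity <Ax, y> = <x, A^* y> gives (Ax)^T y = x^T (A^*) y, i.e. x^T A^T y = x^T (A^*) y. Since this holds for all x, y, we must have A^* = A^T. Therefore
A^* =
[[0, -2, 3],
 [-2, -2, -3]].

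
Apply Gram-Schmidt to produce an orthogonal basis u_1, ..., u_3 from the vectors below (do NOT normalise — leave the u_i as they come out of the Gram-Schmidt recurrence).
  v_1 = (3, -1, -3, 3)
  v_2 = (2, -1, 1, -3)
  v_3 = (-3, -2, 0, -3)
Orthogonal basis:
  u_1 = (3, -1, -3, 3)
  u_2 = (71/28, -33/28, 13/28, -69/28)
  u_3 = (-132/79, -189/79, -141/79, -72/79)

Apply the Gram-Schmidt recurrence
  u_1 = v_1
  u_i = v_i − Σ_{j<i} ((v_i · u_j) / (u_j · u_j)) · u_j.

Step by step this gives:
  u_1 = (3, -1, -3, 3)
  u_2 = (71/28, -33/28, 13/28, -69/28)
  u_3 = (-132/79, -189/79, -141/79, -72/79)

Orthogonality check:
  u_2 · u_1 = 0 (should be 0)
  u_3 · u_1 = 0 (should be 0)
  u_3 · u_2 = 0 (should be 0)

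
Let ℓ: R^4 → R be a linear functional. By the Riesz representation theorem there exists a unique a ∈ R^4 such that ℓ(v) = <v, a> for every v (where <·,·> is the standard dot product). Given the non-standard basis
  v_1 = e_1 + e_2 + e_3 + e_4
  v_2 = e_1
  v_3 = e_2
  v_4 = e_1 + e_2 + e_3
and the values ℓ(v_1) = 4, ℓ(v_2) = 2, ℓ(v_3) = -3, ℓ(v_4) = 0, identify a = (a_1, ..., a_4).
a = (2, -3, 1, 4)

Write a = (a_1, ..., a_4) in the standard basis. For each basis vector v_i, ℓ(v_i) = <v_i, a> is a linear equation in the a_j's. Collect the n equations into a matrix system V a = ℓ, where row i of V is v_i (expressed in the standard basis). Since V is invertible (lower-triangular with 1s on the diagonal, up to permutation), solve by back-substitution:
  V =
[[1, 1, 1, 1],
 [1, 0, 0, 0],
 [0, 1, 0, 0],
 [1, 1, 1, 0]]
  V a = (4, 2, -3, 0)
Solving gives a = (2, -3, 1, 4).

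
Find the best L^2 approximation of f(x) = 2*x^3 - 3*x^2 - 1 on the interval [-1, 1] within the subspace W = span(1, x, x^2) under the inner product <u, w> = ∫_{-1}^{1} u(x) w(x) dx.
g(x) = -3*x^2 + 6*x/5 - 1

The best approximation g ∈ W is the orthogonal projection of f onto W. Writing g = a_0 + a_1 x + a_2 x^2, the coefficients solve the normal equations G · a = b where
  G_{ij} = <φ_i, φ_j> and b_i = <f, φ_i>, with φ_0 = 1, φ_1 = x, φ_2 = x^2.
G =
  [2, 0, 2/3]
  [0, 2/3, 0]
  [2/3, 0, 2/5],
b = (-4, 4/5, -28/15).
Solving gives a_0 = -1, a_1 = 6/5, a_2 = -3, so
  g(x) = -3*x^2 + 6*x/5 - 1.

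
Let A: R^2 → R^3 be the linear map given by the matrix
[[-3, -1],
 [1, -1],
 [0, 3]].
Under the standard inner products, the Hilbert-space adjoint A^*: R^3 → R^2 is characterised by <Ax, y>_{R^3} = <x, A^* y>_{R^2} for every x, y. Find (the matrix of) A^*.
A^* = A^T =
[[-3, 1, 0],
 [-1, -1, 3]]

For real matrices with standard dot products, the defining identity <Ax, y> = <x, A^* y> gives (Ax)^T y = x^T (A^*) y, i.e. x^T A^T y = x^T (A^*) y. Since this holds for all x, y, we must have A^* = A^T. Therefore
A^* =
[[-3, 1, 0],
 [-1, -1, 3]].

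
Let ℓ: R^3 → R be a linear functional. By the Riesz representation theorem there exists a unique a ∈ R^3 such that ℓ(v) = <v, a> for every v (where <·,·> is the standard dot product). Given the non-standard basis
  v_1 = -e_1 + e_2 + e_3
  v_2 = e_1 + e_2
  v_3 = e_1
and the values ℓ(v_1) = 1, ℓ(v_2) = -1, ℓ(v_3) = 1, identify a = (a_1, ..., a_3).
a = (1, -2, 4)

Write a = (a_1, ..., a_3) in the standard basis. For each basis vector v_i, ℓ(v_i) = <v_i, a> is a linear equation in the a_j's. Collect the n equations into a matrix system V a = ℓ, where row i of V is v_i (expressed in the standard basis). Since V is invertible (lower-triangular with 1s on the diagonal, up to permutation), solve by back-substitution:
  V =
[[-1, 1, 1],
 [1, 1, 0],
 [1, 0, 0]]
  V a = (1, -1, 1)
Solving gives a = (1, -2, 4).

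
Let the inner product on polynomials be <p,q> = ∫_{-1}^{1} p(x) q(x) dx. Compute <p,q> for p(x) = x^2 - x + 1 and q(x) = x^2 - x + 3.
<p,q> = 146/15

Expand the product: p(x)·q(x) = x^4 - 2*x^3 + 5*x^2 - 4*x + 3.
∫_{-1}^{1} of each monomial x^k gives [2/(k+1) if k even, 0 if k odd]. Integrating term-by-term (or equivalently evaluating the antiderivative F(x) = x^5/5 - x^4/2 + 5*x^3/3 - 2*x^2 + 3*x at the endpoints):
  F(1) − F(−1) = 71/30 − (-221/30) = 146/15.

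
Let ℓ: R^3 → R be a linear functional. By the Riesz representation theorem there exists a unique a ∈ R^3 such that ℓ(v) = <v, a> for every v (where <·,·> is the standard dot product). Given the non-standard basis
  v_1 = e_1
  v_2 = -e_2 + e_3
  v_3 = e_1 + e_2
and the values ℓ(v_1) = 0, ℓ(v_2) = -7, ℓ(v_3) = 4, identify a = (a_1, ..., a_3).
a = (0, 4, -3)

Write a = (a_1, ..., a_3) in the standard basis. For each basis vector v_i, ℓ(v_i) = <v_i, a> is a linear equation in the a_j's. Collect the n equations into a matrix system V a = ℓ, where row i of V is v_i (expressed in the standard basis). Since V is invertible (lower-triangular with 1s on the diagonal, up to permutation), solve by back-substitution:
  V =
[[1, 0, 0],
 [0, -1, 1],
 [1, 1, 0]]
  V a = (0, -7, 4)
Solving gives a = (0, 4, -3).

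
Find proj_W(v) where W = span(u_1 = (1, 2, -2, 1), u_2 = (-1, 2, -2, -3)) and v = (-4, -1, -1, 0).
proj_W(v) = (-36/41, -16/41, 16/41, -64/41)

Set up U = [u_1 | ... | u_2] ∈ R^(4×2). The projector onto W = col(U) is P = U (U^T U)^(-1) U^T.
Compute U^T U =
  [10, 4]
  [4, 18],
and U^T v = (-4, 4).
Solve U^T U · c = U^T v for the coefficients: c = (-22/41, 14/41). The projection is proj_W(v) = U c.
Check: (v - proj_W(v)) · u_1 = 0  (should be 0).
Check: (v - proj_W(v)) · u_2 = 0  (should be 0).
Result: proj_W(v) = (-36/41, -16/41, 16/41, -64/41).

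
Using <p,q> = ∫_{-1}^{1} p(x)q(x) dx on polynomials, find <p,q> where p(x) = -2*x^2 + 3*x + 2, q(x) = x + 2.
<p,q> = 22/3

Expand the product: p(x)·q(x) = -2*x^3 - x^2 + 8*x + 4.
∫_{-1}^{1} of each monomial x^k gives [2/(k+1) if k even, 0 if k odd]. Integrating term-by-term (or equivalently evaluating the antiderivative F(x) = -x^4/2 - x^3/3 + 4*x^2 + 4*x at the endpoints):
  F(1) − F(−1) = 43/6 − (-1/6) = 22/3.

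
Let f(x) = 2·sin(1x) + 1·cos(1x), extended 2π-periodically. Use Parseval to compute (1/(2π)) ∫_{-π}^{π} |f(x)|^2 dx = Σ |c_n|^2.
Σ |c_n|^2 = 5/2

Expand |f|^2 and use orthogonality of {sin(nx), cos(mx)} on [-π, π]:
  ∫_{-π}^{π} sin(nx)^2 dx = π, ∫ cos(mx)^2 dx = π, and cross terms integrate to 0.
So ∫_{-π}^{π} f(x)^2 dx = 2^2 · π + 1^2 · π = (4 + 1)π.
Divide by 2π: (4 + 1)/2 = 5/2.
By Parseval, this equals Σ |c_n|^2.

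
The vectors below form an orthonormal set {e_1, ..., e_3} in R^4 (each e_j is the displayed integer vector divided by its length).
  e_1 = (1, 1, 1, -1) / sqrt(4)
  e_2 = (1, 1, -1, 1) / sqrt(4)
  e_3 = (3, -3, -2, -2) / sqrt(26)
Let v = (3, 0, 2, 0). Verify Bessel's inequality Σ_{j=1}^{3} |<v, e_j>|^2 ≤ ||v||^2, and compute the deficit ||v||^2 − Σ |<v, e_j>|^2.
Σ |<v, e_j>|^2 = 97/13; ||v||^2 = 13; deficit = 72/13

Write each e_j = u_j / sqrt(<u_j, u_j>) where u_j is the displayed integer vector. Then <v, e_j> = <v, u_j> / sqrt(<u_j, u_j>), so |<v, e_j>|^2 = <v, u_j>^2 / <u_j, u_j>.
Coefficients: <v, e_1> = 5/sqrt(4), <v, e_2> = 1/sqrt(4), <v, e_3> = 5/sqrt(26).
Square and sum: Σ |<v, e_j>|^2 = 97/13.
Compute ||v||^2 = v·v = 13.
Deficit = 13 − 97/13 = 72/13 ≥ 0, confirming Bessel's inequality. (The deficit equals ||v − Σ <v,e_j> e_j||^2, the squared distance from v to span{e_j}.)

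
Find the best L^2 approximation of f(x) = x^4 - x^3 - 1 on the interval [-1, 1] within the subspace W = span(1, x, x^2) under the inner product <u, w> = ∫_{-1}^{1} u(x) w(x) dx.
g(x) = 6*x^2/7 - 3*x/5 - 38/35

The best approximation g ∈ W is the orthogonal projection of f onto W. Writing g = a_0 + a_1 x + a_2 x^2, the coefficients solve the normal equations G · a = b where
  G_{ij} = <φ_i, φ_j> and b_i = <f, φ_i>, with φ_0 = 1, φ_1 = x, φ_2 = x^2.
G =
  [2, 0, 2/3]
  [0, 2/3, 0]
  [2/3, 0, 2/5],
b = (-8/5, -2/5, -8/21).
Solving gives a_0 = -38/35, a_1 = -3/5, a_2 = 6/7, so
  g(x) = 6*x^2/7 - 3*x/5 - 38/35.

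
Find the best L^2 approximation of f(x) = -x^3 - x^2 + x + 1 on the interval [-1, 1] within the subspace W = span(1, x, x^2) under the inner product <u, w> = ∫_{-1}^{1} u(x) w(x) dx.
g(x) = -x^2 + 2*x/5 + 1

The best approximation g ∈ W is the orthogonal projection of f onto W. Writing g = a_0 + a_1 x + a_2 x^2, the coefficients solve the normal equations G · a = b where
  G_{ij} = <φ_i, φ_j> and b_i = <f, φ_i>, with φ_0 = 1, φ_1 = x, φ_2 = x^2.
G =
  [2, 0, 2/3]
  [0, 2/3, 0]
  [2/3, 0, 2/5],
b = (4/3, 4/15, 4/15).
Solving gives a_0 = 1, a_1 = 2/5, a_2 = -1, so
  g(x) = -x^2 + 2*x/5 + 1.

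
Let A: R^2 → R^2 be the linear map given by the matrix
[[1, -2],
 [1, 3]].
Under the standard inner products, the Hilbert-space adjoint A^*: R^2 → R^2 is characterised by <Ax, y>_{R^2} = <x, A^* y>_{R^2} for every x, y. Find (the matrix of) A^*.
A^* = A^T =
[[1, 1],
 [-2, 3]]

For real matrices with standard dot products, the defining identity <Ax, y> = <x, A^* y> gives (Ax)^T y = x^T (A^*) y, i.e. x^T A^T y = x^T (A^*) y. Since this holds for all x, y, we must have A^* = A^T. Therefore
A^* =
[[1, 1],
 [-2, 3]].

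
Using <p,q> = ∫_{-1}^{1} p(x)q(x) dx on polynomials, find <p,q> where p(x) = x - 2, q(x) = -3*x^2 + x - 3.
<p,q> = 50/3

Expand the product: p(x)·q(x) = -3*x^3 + 7*x^2 - 5*x + 6.
∫_{-1}^{1} of each monomial x^k gives [2/(k+1) if k even, 0 if k odd]. Integrating term-by-term (or equivalently evaluating the antiderivative F(x) = -3*x^4/4 + 7*x^3/3 - 5*x^2/2 + 6*x at the endpoints):
  F(1) − F(−1) = 61/12 − (-139/12) = 50/3.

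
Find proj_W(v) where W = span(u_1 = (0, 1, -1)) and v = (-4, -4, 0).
proj_W(v) = (0, -2, 2)

Set up U = [u_1 | ... | u_1] ∈ R^(3×1). The projector onto W = col(U) is P = U (U^T U)^(-1) U^T.
Compute U^T U =
  [2],
and U^T v = (-4).
Solve U^T U · c = U^T v for the coefficients: c = (-2). The projection is proj_W(v) = U c.
Check: (v - proj_W(v)) · u_1 = 0  (should be 0).
Result: proj_W(v) = (0, -2, 2).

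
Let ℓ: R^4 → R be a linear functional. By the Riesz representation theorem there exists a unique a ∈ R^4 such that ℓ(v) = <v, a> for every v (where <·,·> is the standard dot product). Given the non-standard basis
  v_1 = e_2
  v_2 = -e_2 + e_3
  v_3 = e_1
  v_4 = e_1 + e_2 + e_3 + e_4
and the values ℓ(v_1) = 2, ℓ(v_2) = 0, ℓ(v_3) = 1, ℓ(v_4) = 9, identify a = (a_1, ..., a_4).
a = (1, 2, 2, 4)

Write a = (a_1, ..., a_4) in the standard basis. For each basis vector v_i, ℓ(v_i) = <v_i, a> is a linear equation in the a_j's. Collect the n equations into a matrix system V a = ℓ, where row i of V is v_i (expressed in the standard basis). Since V is invertible (lower-triangular with 1s on the diagonal, up to permutation), solve by back-substitution:
  V =
[[0, 1, 0, 0],
 [0, -1, 1, 0],
 [1, 0, 0, 0],
 [1, 1, 1, 1]]
  V a = (2, 0, 1, 9)
Solving gives a = (1, 2, 2, 4).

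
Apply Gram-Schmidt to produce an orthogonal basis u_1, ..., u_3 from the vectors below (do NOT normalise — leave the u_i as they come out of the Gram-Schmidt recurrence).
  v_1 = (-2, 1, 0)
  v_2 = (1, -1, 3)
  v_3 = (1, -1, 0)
Orthogonal basis:
  u_1 = (-2, 1, 0)
  u_2 = (-1/5, -2/5, 3)
  u_3 = (-9/46, -9/23, -3/46)

Apply the Gram-Schmidt recurrence
  u_1 = v_1
  u_i = v_i − Σ_{j<i} ((v_i · u_j) / (u_j · u_j)) · u_j.

Step by step this gives:
  u_1 = (-2, 1, 0)
  u_2 = (-1/5, -2/5, 3)
  u_3 = (-9/46, -9/23, -3/46)

Orthogonality check:
  u_2 · u_1 = 0 (should be 0)
  u_3 · u_1 = 0 (should be 0)
  u_3 · u_2 = 0 (should be 0)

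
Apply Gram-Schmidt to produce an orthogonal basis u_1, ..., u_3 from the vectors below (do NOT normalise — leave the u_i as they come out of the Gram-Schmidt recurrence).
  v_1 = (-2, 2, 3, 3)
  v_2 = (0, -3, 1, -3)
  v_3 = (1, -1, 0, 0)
Orthogonal basis:
  u_1 = (-2, 2, 3, 3)
  u_2 = (-12/13, -27/13, 31/13, -21/13)
  u_3 = (27/35, -18/35, 9/35, 3/5)

Apply the Gram-Schmidt recurrence
  u_1 = v_1
  u_i = v_i − Σ_{j<i} ((v_i · u_j) / (u_j · u_j)) · u_j.

Step by step this gives:
  u_1 = (-2, 2, 3, 3)
  u_2 = (-12/13, -27/13, 31/13, -21/13)
  u_3 = (27/35, -18/35, 9/35, 3/5)

Orthogonality check:
  u_2 · u_1 = 0 (should be 0)
  u_3 · u_1 = 0 (should be 0)
  u_3 · u_2 = 0 (should be 0)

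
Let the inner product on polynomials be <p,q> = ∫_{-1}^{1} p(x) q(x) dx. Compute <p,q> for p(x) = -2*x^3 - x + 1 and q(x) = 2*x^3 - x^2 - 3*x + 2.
<p,q> = 608/105

Expand the product: p(x)·q(x) = -4*x^6 + 2*x^5 + 4*x^4 - x^3 + 2*x^2 - 5*x + 2.
∫_{-1}^{1} of each monomial x^k gives [2/(k+1) if k even, 0 if k odd]. Integrating term-by-term (or equivalently evaluating the antiderivative F(x) = -4*x^7/7 + x^6/3 + 4*x^5/5 - x^4/4 + 2*x^3/3 - 5*x^2/2 + 2*x at the endpoints):
  F(1) − F(−1) = 67/140 − (-2231/420) = 608/105.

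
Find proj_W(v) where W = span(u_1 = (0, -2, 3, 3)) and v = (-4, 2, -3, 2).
proj_W(v) = (0, 7/11, -21/22, -21/22)

Set up U = [u_1 | ... | u_1] ∈ R^(4×1). The projector onto W = col(U) is P = U (U^T U)^(-1) U^T.
Compute U^T U =
  [22],
and U^T v = (-7).
Solve U^T U · c = U^T v for the coefficients: c = (-7/22). The projection is proj_W(v) = U c.
Check: (v - proj_W(v)) · u_1 = 0  (should be 0).
Result: proj_W(v) = (0, 7/11, -21/22, -21/22).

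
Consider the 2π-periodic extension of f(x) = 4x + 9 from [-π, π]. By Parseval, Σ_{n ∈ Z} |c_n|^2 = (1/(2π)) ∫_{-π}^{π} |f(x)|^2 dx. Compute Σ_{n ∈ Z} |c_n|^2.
Σ |c_n|^2 = 16π^2/3 + 81

Expand and integrate term by term over [-π, π]:
  ∫ (4x)^2 dx = 16·(2π^3/3); ∫ 2·4·(9)·x dx = 0 (odd integrand); ∫ 9^2 dx = 81·2π.
So (1/(2π)) ∫_{-π}^{π} (4x + 9)^2 dx = 16π^2/3 + 81 = 16π^2/3 + 81.
Parseval ⇒ Σ |c_n|^2 = 16π^2/3 + 81.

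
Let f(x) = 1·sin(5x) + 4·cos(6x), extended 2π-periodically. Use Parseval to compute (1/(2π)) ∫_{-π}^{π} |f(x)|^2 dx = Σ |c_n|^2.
Σ |c_n|^2 = 17/2

Expand |f|^2 and use orthogonality of {sin(nx), cos(mx)} on [-π, π]:
  ∫_{-π}^{π} sin(nx)^2 dx = π, ∫ cos(mx)^2 dx = π, and cross terms integrate to 0.
So ∫_{-π}^{π} f(x)^2 dx = 1^2 · π + 4^2 · π = (1 + 16)π.
Divide by 2π: (1 + 16)/2 = 17/2.
By Parseval, this equals Σ |c_n|^2.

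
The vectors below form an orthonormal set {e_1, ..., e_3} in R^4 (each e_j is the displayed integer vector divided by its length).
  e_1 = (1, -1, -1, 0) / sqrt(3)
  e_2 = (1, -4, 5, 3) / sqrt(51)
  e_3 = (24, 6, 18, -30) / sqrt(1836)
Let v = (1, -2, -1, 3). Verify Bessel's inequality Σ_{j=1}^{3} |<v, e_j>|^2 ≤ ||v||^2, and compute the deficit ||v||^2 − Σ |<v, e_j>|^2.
Σ |<v, e_j>|^2 = 41/3; ||v||^2 = 15; deficit = 4/3

Write each e_j = u_j / sqrt(<u_j, u_j>) where u_j is the displayed integer vector. Then <v, e_j> = <v, u_j> / sqrt(<u_j, u_j>), so |<v, e_j>|^2 = <v, u_j>^2 / <u_j, u_j>.
Coefficients: <v, e_1> = 4/sqrt(3), <v, e_2> = 13/sqrt(51), <v, e_3> = -96/sqrt(1836).
Square and sum: Σ |<v, e_j>|^2 = 41/3.
Compute ||v||^2 = v·v = 15.
Deficit = 15 − 41/3 = 4/3 ≥ 0, confirming Bessel's inequality. (The deficit equals ||v − Σ <v,e_j> e_j||^2, the squared distance from v to span{e_j}.)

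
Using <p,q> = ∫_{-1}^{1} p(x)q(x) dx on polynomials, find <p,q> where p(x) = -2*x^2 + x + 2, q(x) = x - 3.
<p,q> = -22/3

Expand the product: p(x)·q(x) = -2*x^3 + 7*x^2 - x - 6.
∫_{-1}^{1} of each monomial x^k gives [2/(k+1) if k even, 0 if k odd]. Integrating term-by-term (or equivalently evaluating the antiderivative F(x) = -x^4/2 + 7*x^3/3 - x^2/2 - 6*x at the endpoints):
  F(1) − F(−1) = -14/3 − (8/3) = -22/3.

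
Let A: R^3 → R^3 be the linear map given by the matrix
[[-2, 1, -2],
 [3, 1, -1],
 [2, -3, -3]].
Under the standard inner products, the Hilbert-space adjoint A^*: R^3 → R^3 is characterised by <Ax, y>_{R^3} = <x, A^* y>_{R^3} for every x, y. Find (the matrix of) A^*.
A^* = A^T =
[[-2, 3, 2],
 [1, 1, -3],
 [-2, -1, -3]]

For real matrices with standard dot products, the defining identity <Ax, y> = <x, A^* y> gives (Ax)^T y = x^T (A^*) y, i.e. x^T A^T y = x^T (A^*) y. Since this holds for all x, y, we must have A^* = A^T. Therefore
A^* =
[[-2, 3, 2],
 [1, 1, -3],
 [-2, -1, -3]].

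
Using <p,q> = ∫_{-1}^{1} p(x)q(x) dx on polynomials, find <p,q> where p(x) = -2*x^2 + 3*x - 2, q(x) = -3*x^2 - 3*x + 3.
<p,q> = -78/5

Expand the product: p(x)·q(x) = 6*x^4 - 3*x^3 - 9*x^2 + 15*x - 6.
∫_{-1}^{1} of each monomial x^k gives [2/(k+1) if k even, 0 if k odd]. Integrating term-by-term (or equivalently evaluating the antiderivative F(x) = 6*x^5/5 - 3*x^4/4 - 3*x^3 + 15*x^2/2 - 6*x at the endpoints):
  F(1) − F(−1) = -21/20 − (291/20) = -78/5.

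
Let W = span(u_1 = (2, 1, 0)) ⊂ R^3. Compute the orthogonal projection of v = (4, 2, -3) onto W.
proj_W(v) = (4, 2, 0)

Set up U = [u_1 | ... | u_1] ∈ R^(3×1). The projector onto W = col(U) is P = U (U^T U)^(-1) U^T.
Compute U^T U =
  [5],
and U^T v = (10).
Solve U^T U · c = U^T v for the coefficients: c = (2). The projection is proj_W(v) = U c.
Check: (v - proj_W(v)) · u_1 = 0  (should be 0).
Result: proj_W(v) = (4, 2, 0).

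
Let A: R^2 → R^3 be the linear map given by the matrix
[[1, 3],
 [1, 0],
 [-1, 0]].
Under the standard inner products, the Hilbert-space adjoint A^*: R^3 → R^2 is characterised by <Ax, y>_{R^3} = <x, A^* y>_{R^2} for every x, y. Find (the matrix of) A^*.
A^* = A^T =
[[1, 1, -1],
 [3, 0, 0]]

For real matrices with standard dot products, the defining identity <Ax, y> = <x, A^* y> gives (Ax)^T y = x^T (A^*) y, i.e. x^T A^T y = x^T (A^*) y. Since this holds for all x, y, we must have A^* = A^T. Therefore
A^* =
[[1, 1, -1],
 [3, 0, 0]].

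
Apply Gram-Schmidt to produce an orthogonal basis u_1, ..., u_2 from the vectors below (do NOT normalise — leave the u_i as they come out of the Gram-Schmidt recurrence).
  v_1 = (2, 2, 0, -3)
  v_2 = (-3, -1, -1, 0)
Orthogonal basis:
  u_1 = (2, 2, 0, -3)
  u_2 = (-35/17, -1/17, -1, -24/17)

Apply the Gram-Schmidt recurrence
  u_1 = v_1
  u_i = v_i − Σ_{j<i} ((v_i · u_j) / (u_j · u_j)) · u_j.

Step by step this gives:
  u_1 = (2, 2, 0, -3)
  u_2 = (-35/17, -1/17, -1, -24/17)

Orthogonality check:
  u_2 · u_1 = 0 (should be 0)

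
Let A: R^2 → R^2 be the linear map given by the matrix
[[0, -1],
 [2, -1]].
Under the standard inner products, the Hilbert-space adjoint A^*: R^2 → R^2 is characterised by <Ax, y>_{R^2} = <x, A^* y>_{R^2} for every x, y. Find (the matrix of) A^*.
A^* = A^T =
[[0, 2],
 [-1, -1]]

For real matrices with standard dot products, the defining identity <Ax, y> = <x, A^* y> gives (Ax)^T y = x^T (A^*) y, i.e. x^T A^T y = x^T (A^*) y. Since this holds for all x, y, we must have A^* = A^T. Therefore
A^* =
[[0, 2],
 [-1, -1]].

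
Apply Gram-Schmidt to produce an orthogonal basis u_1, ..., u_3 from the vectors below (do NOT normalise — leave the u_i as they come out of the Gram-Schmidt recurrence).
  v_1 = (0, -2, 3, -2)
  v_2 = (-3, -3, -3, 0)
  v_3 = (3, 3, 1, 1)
Orthogonal basis:
  u_1 = (0, -2, 3, -2)
  u_2 = (-3, -57/17, -42/17, -6/17)
  u_3 = (13/25, -9/25, -4/25, 3/25)

Apply the Gram-Schmidt recurrence
  u_1 = v_1
  u_i = v_i − Σ_{j<i} ((v_i · u_j) / (u_j · u_j)) · u_j.

Step by step this gives:
  u_1 = (0, -2, 3, -2)
  u_2 = (-3, -57/17, -42/17, -6/17)
  u_3 = (13/25, -9/25, -4/25, 3/25)

Orthogonality check:
  u_2 · u_1 = 0 (should be 0)
  u_3 · u_1 = 0 (should be 0)
  u_3 · u_2 = 0 (should be 0)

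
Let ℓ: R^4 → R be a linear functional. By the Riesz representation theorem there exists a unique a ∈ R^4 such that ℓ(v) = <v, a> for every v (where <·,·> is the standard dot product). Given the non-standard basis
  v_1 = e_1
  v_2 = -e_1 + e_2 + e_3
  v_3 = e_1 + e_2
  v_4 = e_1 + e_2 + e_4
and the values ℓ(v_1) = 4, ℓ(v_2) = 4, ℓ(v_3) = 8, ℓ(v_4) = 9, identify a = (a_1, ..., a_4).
a = (4, 4, 4, 1)

Write a = (a_1, ..., a_4) in the standard basis. For each basis vector v_i, ℓ(v_i) = <v_i, a> is a linear equation in the a_j's. Collect the n equations into a matrix system V a = ℓ, where row i of V is v_i (expressed in the standard basis). Since V is invertible (lower-triangular with 1s on the diagonal, up to permutation), solve by back-substitution:
  V =
[[1, 0, 0, 0],
 [-1, 1, 1, 0],
 [1, 1, 0, 0],
 [1, 1, 0, 1]]
  V a = (4, 4, 8, 9)
Solving gives a = (4, 4, 4, 1).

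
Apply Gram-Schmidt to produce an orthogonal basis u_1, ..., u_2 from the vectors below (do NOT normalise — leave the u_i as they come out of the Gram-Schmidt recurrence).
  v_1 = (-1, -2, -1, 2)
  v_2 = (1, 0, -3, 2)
Orthogonal basis:
  u_1 = (-1, -2, -1, 2)
  u_2 = (8/5, 6/5, -12/5, 4/5)

Apply the Gram-Schmidt recurrence
  u_1 = v_1
  u_i = v_i − Σ_{j<i} ((v_i · u_j) / (u_j · u_j)) · u_j.

Step by step this gives:
  u_1 = (-1, -2, -1, 2)
  u_2 = (8/5, 6/5, -12/5, 4/5)

Orthogonality check:
  u_2 · u_1 = 0 (should be 0)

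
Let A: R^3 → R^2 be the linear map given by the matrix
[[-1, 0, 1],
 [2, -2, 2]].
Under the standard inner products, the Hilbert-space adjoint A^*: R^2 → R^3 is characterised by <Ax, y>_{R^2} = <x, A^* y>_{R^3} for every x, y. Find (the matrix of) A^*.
A^* = A^T =
[[-1, 2],
 [0, -2],
 [1, 2]]

For real matrices with standard dot products, the defining identity <Ax, y> = <x, A^* y> gives (Ax)^T y = x^T (A^*) y, i.e. x^T A^T y = x^T (A^*) y. Since this holds for all x, y, we must have A^* = A^T. Therefore
A^* =
[[-1, 2],
 [0, -2],
 [1, 2]].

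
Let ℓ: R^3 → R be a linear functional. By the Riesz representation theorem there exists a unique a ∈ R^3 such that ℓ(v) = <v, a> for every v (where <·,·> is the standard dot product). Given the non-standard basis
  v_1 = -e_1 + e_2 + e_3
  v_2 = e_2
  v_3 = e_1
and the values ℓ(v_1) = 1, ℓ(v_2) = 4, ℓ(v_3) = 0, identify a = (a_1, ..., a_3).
a = (0, 4, -3)

Write a = (a_1, ..., a_3) in the standard basis. For each basis vector v_i, ℓ(v_i) = <v_i, a> is a linear equation in the a_j's. Collect the n equations into a matrix system V a = ℓ, where row i of V is v_i (expressed in the standard basis). Since V is invertible (lower-triangular with 1s on the diagonal, up to permutation), solve by back-substitution:
  V =
[[-1, 1, 1],
 [0, 1, 0],
 [1, 0, 0]]
  V a = (1, 4, 0)
Solving gives a = (0, 4, -3).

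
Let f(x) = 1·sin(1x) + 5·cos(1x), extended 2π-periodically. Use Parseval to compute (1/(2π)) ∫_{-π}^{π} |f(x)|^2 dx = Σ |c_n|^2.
Σ |c_n|^2 = 13

Expand |f|^2 and use orthogonality of {sin(nx), cos(mx)} on [-π, π]:
  ∫_{-π}^{π} sin(nx)^2 dx = π, ∫ cos(mx)^2 dx = π, and cross terms integrate to 0.
So ∫_{-π}^{π} f(x)^2 dx = 1^2 · π + 5^2 · π = (1 + 25)π.
Divide by 2π: (1 + 25)/2 = 13.
By Parseval, this equals Σ |c_n|^2.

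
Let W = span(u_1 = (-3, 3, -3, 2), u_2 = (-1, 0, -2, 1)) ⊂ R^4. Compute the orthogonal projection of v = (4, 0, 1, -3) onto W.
proj_W(v) = (129/65, -81/65, 177/65, -102/65)

Set up U = [u_1 | ... | u_2] ∈ R^(4×2). The projector onto W = col(U) is P = U (U^T U)^(-1) U^T.
Compute U^T U =
  [31, 11]
  [11, 6],
and U^T v = (-21, -9).
Solve U^T U · c = U^T v for the coefficients: c = (-27/65, -48/65). The projection is proj_W(v) = U c.
Check: (v - proj_W(v)) · u_1 = 0  (should be 0).
Check: (v - proj_W(v)) · u_2 = 0  (should be 0).
Result: proj_W(v) = (129/65, -81/65, 177/65, -102/65).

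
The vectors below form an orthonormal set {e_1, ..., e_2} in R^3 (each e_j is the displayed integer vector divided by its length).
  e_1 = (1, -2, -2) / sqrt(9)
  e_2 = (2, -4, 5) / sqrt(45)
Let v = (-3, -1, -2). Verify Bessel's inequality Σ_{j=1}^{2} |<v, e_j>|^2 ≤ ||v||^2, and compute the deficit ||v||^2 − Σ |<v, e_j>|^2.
Σ |<v, e_j>|^2 = 21/5; ||v||^2 = 14; deficit = 49/5

Write each e_j = u_j / sqrt(<u_j, u_j>) where u_j is the displayed integer vector. Then <v, e_j> = <v, u_j> / sqrt(<u_j, u_j>), so |<v, e_j>|^2 = <v, u_j>^2 / <u_j, u_j>.
Coefficients: <v, e_1> = 3/sqrt(9), <v, e_2> = -12/sqrt(45).
Square and sum: Σ |<v, e_j>|^2 = 21/5.
Compute ||v||^2 = v·v = 14.
Deficit = 14 − 21/5 = 49/5 ≥ 0, confirming Bessel's inequality. (The deficit equals ||v − Σ <v,e_j> e_j||^2, the squared distance from v to span{e_j}.)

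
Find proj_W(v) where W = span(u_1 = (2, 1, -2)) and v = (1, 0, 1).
proj_W(v) = (0, 0, 0)

Set up U = [u_1 | ... | u_1] ∈ R^(3×1). The projector onto W = col(U) is P = U (U^T U)^(-1) U^T.
Compute U^T U =
  [9],
and U^T v = (0).
Solve U^T U · c = U^T v for the coefficients: c = (0). The projection is proj_W(v) = U c.
Check: (v - proj_W(v)) · u_1 = 0  (should be 0).
Result: proj_W(v) = (0, 0, 0).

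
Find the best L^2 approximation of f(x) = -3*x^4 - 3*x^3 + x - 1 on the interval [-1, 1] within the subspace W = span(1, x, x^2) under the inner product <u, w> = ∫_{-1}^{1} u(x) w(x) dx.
g(x) = -18*x^2/7 - 4*x/5 - 26/35

The best approximation g ∈ W is the orthogonal projection of f onto W. Writing g = a_0 + a_1 x + a_2 x^2, the coefficients solve the normal equations G · a = b where
  G_{ij} = <φ_i, φ_j> and b_i = <f, φ_i>, with φ_0 = 1, φ_1 = x, φ_2 = x^2.
G =
  [2, 0, 2/3]
  [0, 2/3, 0]
  [2/3, 0, 2/5],
b = (-16/5, -8/15, -32/21).
Solving gives a_0 = -26/35, a_1 = -4/5, a_2 = -18/7, so
  g(x) = -18*x^2/7 - 4*x/5 - 26/35.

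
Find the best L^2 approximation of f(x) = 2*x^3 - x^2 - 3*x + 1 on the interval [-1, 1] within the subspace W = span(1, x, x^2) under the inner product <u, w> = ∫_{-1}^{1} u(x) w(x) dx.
g(x) = -x^2 - 9*x/5 + 1

The best approximation g ∈ W is the orthogonal projection of f onto W. Writing g = a_0 + a_1 x + a_2 x^2, the coefficients solve the normal equations G · a = b where
  G_{ij} = <φ_i, φ_j> and b_i = <f, φ_i>, with φ_0 = 1, φ_1 = x, φ_2 = x^2.
G =
  [2, 0, 2/3]
  [0, 2/3, 0]
  [2/3, 0, 2/5],
b = (4/3, -6/5, 4/15).
Solving gives a_0 = 1, a_1 = -9/5, a_2 = -1, so
  g(x) = -x^2 - 9*x/5 + 1.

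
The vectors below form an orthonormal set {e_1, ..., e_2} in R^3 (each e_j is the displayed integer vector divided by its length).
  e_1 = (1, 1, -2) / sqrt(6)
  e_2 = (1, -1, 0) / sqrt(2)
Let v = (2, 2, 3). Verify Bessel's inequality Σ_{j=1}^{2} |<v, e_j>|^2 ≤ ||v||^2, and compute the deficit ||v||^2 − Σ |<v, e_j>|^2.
Σ |<v, e_j>|^2 = 2/3; ||v||^2 = 17; deficit = 49/3

Write each e_j = u_j / sqrt(<u_j, u_j>) where u_j is the displayed integer vector. Then <v, e_j> = <v, u_j> / sqrt(<u_j, u_j>), so |<v, e_j>|^2 = <v, u_j>^2 / <u_j, u_j>.
Coefficients: <v, e_1> = -2/sqrt(6), <v, e_2> = 0/sqrt(2).
Square and sum: Σ |<v, e_j>|^2 = 2/3.
Compute ||v||^2 = v·v = 17.
Deficit = 17 − 2/3 = 49/3 ≥ 0, confirming Bessel's inequality. (The deficit equals ||v − Σ <v,e_j> e_j||^2, the squared distance from v to span{e_j}.)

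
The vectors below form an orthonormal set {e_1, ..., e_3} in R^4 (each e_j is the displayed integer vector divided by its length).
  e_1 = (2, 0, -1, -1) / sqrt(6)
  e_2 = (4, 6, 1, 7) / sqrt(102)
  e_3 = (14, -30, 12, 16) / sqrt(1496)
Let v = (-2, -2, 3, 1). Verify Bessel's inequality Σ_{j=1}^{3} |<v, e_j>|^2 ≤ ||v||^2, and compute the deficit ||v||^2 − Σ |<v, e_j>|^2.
Σ |<v, e_j>|^2 = 180/11; ||v||^2 = 18; deficit = 18/11

Write each e_j = u_j / sqrt(<u_j, u_j>) where u_j is the displayed integer vector. Then <v, e_j> = <v, u_j> / sqrt(<u_j, u_j>), so |<v, e_j>|^2 = <v, u_j>^2 / <u_j, u_j>.
Coefficients: <v, e_1> = -8/sqrt(6), <v, e_2> = -10/sqrt(102), <v, e_3> = 84/sqrt(1496).
Square and sum: Σ |<v, e_j>|^2 = 180/11.
Compute ||v||^2 = v·v = 18.
Deficit = 18 − 180/11 = 18/11 ≥ 0, confirming Bessel's inequality. (The deficit equals ||v − Σ <v,e_j> e_j||^2, the squared distance from v to span{e_j}.)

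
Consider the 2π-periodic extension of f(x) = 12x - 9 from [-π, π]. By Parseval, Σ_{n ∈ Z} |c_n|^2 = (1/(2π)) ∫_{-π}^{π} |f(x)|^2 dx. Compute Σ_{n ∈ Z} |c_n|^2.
Σ |c_n|^2 = 48π^2 + 81

Expand and integrate term by term over [-π, π]:
  ∫ (12x)^2 dx = 144·(2π^3/3); ∫ 2·12·(-9)·x dx = 0 (odd integrand); ∫ (-9)^2 dx = 81·2π.
So (1/(2π)) ∫_{-π}^{π} (12x - 9)^2 dx = 144π^2/3 + 81 = 48π^2 + 81.
Parseval ⇒ Σ |c_n|^2 = 48π^2 + 81.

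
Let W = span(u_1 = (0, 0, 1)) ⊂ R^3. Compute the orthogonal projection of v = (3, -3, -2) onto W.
proj_W(v) = (0, 0, -2)

Set up U = [u_1 | ... | u_1] ∈ R^(3×1). The projector onto W = col(U) is P = U (U^T U)^(-1) U^T.
Compute U^T U =
  [1],
and U^T v = (-2).
Solve U^T U · c = U^T v for the coefficients: c = (-2). The projection is proj_W(v) = U c.
Check: (v - proj_W(v)) · u_1 = 0  (should be 0).
Result: proj_W(v) = (0, 0, -2).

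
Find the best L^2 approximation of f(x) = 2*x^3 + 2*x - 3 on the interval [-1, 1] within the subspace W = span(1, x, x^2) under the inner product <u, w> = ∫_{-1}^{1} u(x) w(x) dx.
g(x) = 16*x/5 - 3

The best approximation g ∈ W is the orthogonal projection of f onto W. Writing g = a_0 + a_1 x + a_2 x^2, the coefficients solve the normal equations G · a = b where
  G_{ij} = <φ_i, φ_j> and b_i = <f, φ_i>, with φ_0 = 1, φ_1 = x, φ_2 = x^2.
G =
  [2, 0, 2/3]
  [0, 2/3, 0]
  [2/3, 0, 2/5],
b = (-6, 32/15, -2).
Solving gives a_0 = -3, a_1 = 16/5, a_2 = 0, so
  g(x) = 16*x/5 - 3.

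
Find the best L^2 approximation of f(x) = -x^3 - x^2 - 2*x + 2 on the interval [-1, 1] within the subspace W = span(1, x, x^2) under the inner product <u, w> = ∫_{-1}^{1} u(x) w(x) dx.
g(x) = -x^2 - 13*x/5 + 2

The best approximation g ∈ W is the orthogonal projection of f onto W. Writing g = a_0 + a_1 x + a_2 x^2, the coefficients solve the normal equations G · a = b where
  G_{ij} = <φ_i, φ_j> and b_i = <f, φ_i>, with φ_0 = 1, φ_1 = x, φ_2 = x^2.
G =
  [2, 0, 2/3]
  [0, 2/3, 0]
  [2/3, 0, 2/5],
b = (10/3, -26/15, 14/15).
Solving gives a_0 = 2, a_1 = -13/5, a_2 = -1, so
  g(x) = -x^2 - 13*x/5 + 2.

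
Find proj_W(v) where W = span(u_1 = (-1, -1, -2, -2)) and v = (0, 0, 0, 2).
proj_W(v) = (2/5, 2/5, 4/5, 4/5)

Set up U = [u_1 | ... | u_1] ∈ R^(4×1). The projector onto W = col(U) is P = U (U^T U)^(-1) U^T.
Compute U^T U =
  [10],
and U^T v = (-4).
Solve U^T U · c = U^T v for the coefficients: c = (-2/5). The projection is proj_W(v) = U c.
Check: (v - proj_W(v)) · u_1 = 0  (should be 0).
Result: proj_W(v) = (2/5, 2/5, 4/5, 4/5).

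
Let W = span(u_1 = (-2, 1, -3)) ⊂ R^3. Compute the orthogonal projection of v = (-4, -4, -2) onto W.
proj_W(v) = (-10/7, 5/7, -15/7)

Set up U = [u_1 | ... | u_1] ∈ R^(3×1). The projector onto W = col(U) is P = U (U^T U)^(-1) U^T.
Compute U^T U =
  [14],
and U^T v = (10).
Solve U^T U · c = U^T v for the coefficients: c = (5/7). The projection is proj_W(v) = U c.
Check: (v - proj_W(v)) · u_1 = 0  (should be 0).
Result: proj_W(v) = (-10/7, 5/7, -15/7).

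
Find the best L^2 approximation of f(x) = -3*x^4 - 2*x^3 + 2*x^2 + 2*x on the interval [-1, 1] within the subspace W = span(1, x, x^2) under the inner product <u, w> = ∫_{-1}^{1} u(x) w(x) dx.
g(x) = -4*x^2/7 + 4*x/5 + 9/35

The best approximation g ∈ W is the orthogonal projection of f onto W. Writing g = a_0 + a_1 x + a_2 x^2, the coefficients solve the normal equations G · a = b where
  G_{ij} = <φ_i, φ_j> and b_i = <f, φ_i>, with φ_0 = 1, φ_1 = x, φ_2 = x^2.
G =
  [2, 0, 2/3]
  [0, 2/3, 0]
  [2/3, 0, 2/5],
b = (2/15, 8/15, -2/35).
Solving gives a_0 = 9/35, a_1 = 4/5, a_2 = -4/7, so
  g(x) = -4*x^2/7 + 4*x/5 + 9/35.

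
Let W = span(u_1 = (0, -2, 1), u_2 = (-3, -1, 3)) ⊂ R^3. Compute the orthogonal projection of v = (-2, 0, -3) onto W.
proj_W(v) = (0, 6/5, -3/5)

Set up U = [u_1 | ... | u_2] ∈ R^(3×2). The projector onto W = col(U) is P = U (U^T U)^(-1) U^T.
Compute U^T U =
  [5, 5]
  [5, 19],
and U^T v = (-3, -3).
Solve U^T U · c = U^T v for the coefficients: c = (-3/5, 0). The projection is proj_W(v) = U c.
Check: (v - proj_W(v)) · u_1 = 0  (should be 0).
Check: (v - proj_W(v)) · u_2 = 0  (should be 0).
Result: proj_W(v) = (0, 6/5, -3/5).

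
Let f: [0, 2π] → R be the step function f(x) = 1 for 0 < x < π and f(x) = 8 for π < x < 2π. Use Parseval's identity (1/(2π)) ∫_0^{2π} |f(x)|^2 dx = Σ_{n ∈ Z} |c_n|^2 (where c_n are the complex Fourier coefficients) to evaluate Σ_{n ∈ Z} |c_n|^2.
Σ |c_n|^2 = 65/2

Parseval equates the L^2 energy of f (normalised by 1/(2π)) with the ℓ^2 sum of its Fourier coefficients: (1/(2π)) ∫_0^{2π} |f|^2 = Σ |c_n|^2.
Compute the left side: (1/(2π)) [∫_0^π 1^2 dx + ∫_π^{2π} 8^2 dx] = (1/(2π)) · (1π + 64π) = (1 + 64)/2 = 65/2.
So Σ_{n ∈ Z} |c_n|^2 = 65/2.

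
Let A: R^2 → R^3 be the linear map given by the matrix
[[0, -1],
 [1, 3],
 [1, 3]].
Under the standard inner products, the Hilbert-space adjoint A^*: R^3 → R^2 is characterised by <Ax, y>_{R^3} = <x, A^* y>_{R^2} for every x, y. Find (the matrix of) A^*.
A^* = A^T =
[[0, 1, 1],
 [-1, 3, 3]]

For real matrices with standard dot products, the defining identity <Ax, y> = <x, A^* y> gives (Ax)^T y = x^T (A^*) y, i.e. x^T A^T y = x^T (A^*) y. Since this holds for all x, y, we must have A^* = A^T. Therefore
A^* =
[[0, 1, 1],
 [-1, 3, 3]].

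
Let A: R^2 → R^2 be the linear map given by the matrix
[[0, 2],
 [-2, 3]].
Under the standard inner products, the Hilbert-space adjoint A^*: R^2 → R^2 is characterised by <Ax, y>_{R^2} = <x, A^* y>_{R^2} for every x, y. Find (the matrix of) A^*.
A^* = A^T =
[[0, -2],
 [2, 3]]

For real matrices with standard dot products, the defining identity <Ax, y> = <x, A^* y> gives (Ax)^T y = x^T (A^*) y, i.e. x^T A^T y = x^T (A^*) y. Since this holds for all x, y, we must have A^* = A^T. Therefore
A^* =
[[0, -2],
 [2, 3]].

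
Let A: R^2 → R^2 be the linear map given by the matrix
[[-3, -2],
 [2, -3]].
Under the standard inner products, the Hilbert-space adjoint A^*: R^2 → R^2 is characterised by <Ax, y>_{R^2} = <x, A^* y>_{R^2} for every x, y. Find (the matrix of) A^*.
A^* = A^T =
[[-3, 2],
 [-2, -3]]

For real matrices with standard dot products, the defining identity <Ax, y> = <x, A^* y> gives (Ax)^T y = x^T (A^*) y, i.e. x^T A^T y = x^T (A^*) y. Since this holds for all x, y, we must have A^* = A^T. Therefore
A^* =
[[-3, 2],
 [-2, -3]].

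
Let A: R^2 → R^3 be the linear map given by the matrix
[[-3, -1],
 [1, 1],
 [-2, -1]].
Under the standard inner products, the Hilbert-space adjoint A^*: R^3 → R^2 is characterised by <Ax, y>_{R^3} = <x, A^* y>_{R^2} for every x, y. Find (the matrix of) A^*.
A^* = A^T =
[[-3, 1, -2],
 [-1, 1, -1]]

For real matrices with standard dot products, the defining identity <Ax, y> = <x, A^* y> gives (Ax)^T y = x^T (A^*) y, i.e. x^T A^T y = x^T (A^*) y. Since this holds for all x, y, we must have A^* = A^T. Therefore
A^* =
[[-3, 1, -2],
 [-1, 1, -1]].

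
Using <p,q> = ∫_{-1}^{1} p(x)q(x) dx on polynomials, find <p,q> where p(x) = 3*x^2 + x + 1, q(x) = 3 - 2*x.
<p,q> = 32/3

Expand the product: p(x)·q(x) = -6*x^3 + 7*x^2 + x + 3.
∫_{-1}^{1} of each monomial x^k gives [2/(k+1) if k even, 0 if k odd]. Integrating term-by-term (or equivalently evaluating the antiderivative F(x) = -3*x^4/2 + 7*x^3/3 + x^2/2 + 3*x at the endpoints):
  F(1) − F(−1) = 13/3 − (-19/3) = 32/3.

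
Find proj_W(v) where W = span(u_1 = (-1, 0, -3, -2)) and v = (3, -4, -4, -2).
proj_W(v) = (-13/14, 0, -39/14, -13/7)

Set up U = [u_1 | ... | u_1] ∈ R^(4×1). The projector onto W = col(U) is P = U (U^T U)^(-1) U^T.
Compute U^T U =
  [14],
and U^T v = (13).
Solve U^T U · c = U^T v for the coefficients: c = (13/14). The projection is proj_W(v) = U c.
Check: (v - proj_W(v)) · u_1 = 0  (should be 0).
Result: proj_W(v) = (-13/14, 0, -39/14, -13/7).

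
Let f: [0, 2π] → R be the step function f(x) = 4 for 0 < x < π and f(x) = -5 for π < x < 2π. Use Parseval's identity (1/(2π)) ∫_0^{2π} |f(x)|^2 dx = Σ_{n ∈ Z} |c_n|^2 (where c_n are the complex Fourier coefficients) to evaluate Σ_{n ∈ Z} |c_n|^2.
Σ |c_n|^2 = 41/2

Parseval equates the L^2 energy of f (normalised by 1/(2π)) with the ℓ^2 sum of its Fourier coefficients: (1/(2π)) ∫_0^{2π} |f|^2 = Σ |c_n|^2.
Compute the left side: (1/(2π)) [∫_0^π 4^2 dx + ∫_π^{2π} (-5)^2 dx] = (1/(2π)) · (16π + 25π) = (16 + 25)/2 = 41/2.
So Σ_{n ∈ Z} |c_n|^2 = 41/2.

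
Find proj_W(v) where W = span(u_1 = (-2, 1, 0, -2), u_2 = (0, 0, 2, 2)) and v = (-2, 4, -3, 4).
proj_W(v) = (-2/7, 1/7, 9/14, 5/14)

Set up U = [u_1 | ... | u_2] ∈ R^(4×2). The projector onto W = col(U) is P = U (U^T U)^(-1) U^T.
Compute U^T U =
  [9, -4]
  [-4, 8],
and U^T v = (0, 2).
Solve U^T U · c = U^T v for the coefficients: c = (1/7, 9/28). The projection is proj_W(v) = U c.
Check: (v - proj_W(v)) · u_1 = 0  (should be 0).
Check: (v - proj_W(v)) · u_2 = 0  (should be 0).
Result: proj_W(v) = (-2/7, 1/7, 9/14, 5/14).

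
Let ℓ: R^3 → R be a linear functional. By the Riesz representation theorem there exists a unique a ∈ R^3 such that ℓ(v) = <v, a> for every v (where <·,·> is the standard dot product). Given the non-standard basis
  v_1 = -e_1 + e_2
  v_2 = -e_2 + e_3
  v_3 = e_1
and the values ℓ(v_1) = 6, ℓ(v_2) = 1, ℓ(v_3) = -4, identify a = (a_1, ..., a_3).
a = (-4, 2, 3)

Write a = (a_1, ..., a_3) in the standard basis. For each basis vector v_i, ℓ(v_i) = <v_i, a> is a linear equation in the a_j's. Collect the n equations into a matrix system V a = ℓ, where row i of V is v_i (expressed in the standard basis). Since V is invertible (lower-triangular with 1s on the diagonal, up to permutation), solve by back-substitution:
  V =
[[-1, 1, 0],
 [0, -1, 1],
 [1, 0, 0]]
  V a = (6, 1, -4)
Solving gives a = (-4, 2, 3).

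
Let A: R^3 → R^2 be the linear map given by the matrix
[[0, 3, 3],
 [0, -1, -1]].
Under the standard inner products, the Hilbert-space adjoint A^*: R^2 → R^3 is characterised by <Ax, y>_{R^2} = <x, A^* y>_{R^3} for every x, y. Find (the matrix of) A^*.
A^* = A^T =
[[0, 0],
 [3, -1],
 [3, -1]]

For real matrices with standard dot products, the defining identity <Ax, y> = <x, A^* y> gives (Ax)^T y = x^T (A^*) y, i.e. x^T A^T y = x^T (A^*) y. Since this holds for all x, y, we must have A^* = A^T. Therefore
A^* =
[[0, 0],
 [3, -1],
 [3, -1]].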